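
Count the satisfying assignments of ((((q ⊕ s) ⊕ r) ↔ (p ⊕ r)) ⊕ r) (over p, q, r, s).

p  q  r  s  |  φ
1  1  1  1  |  1
1  1  1  0  |  0
1  1  0  1  |  0
1  1  0  0  |  1
1  0  1  1  |  0
1  0  1  0  |  1
1  0  0  1  |  1
1  0  0  0  |  0
0  1  1  1  |  0
0  1  1  0  |  1
0  1  0  1  |  1
0  1  0  0  |  0
0  0  1  1  |  1
0  0  1  0  |  0
0  0  0  1  |  0
0  0  0  0  |  1
The formula is true on 8 of the 16 rows.

8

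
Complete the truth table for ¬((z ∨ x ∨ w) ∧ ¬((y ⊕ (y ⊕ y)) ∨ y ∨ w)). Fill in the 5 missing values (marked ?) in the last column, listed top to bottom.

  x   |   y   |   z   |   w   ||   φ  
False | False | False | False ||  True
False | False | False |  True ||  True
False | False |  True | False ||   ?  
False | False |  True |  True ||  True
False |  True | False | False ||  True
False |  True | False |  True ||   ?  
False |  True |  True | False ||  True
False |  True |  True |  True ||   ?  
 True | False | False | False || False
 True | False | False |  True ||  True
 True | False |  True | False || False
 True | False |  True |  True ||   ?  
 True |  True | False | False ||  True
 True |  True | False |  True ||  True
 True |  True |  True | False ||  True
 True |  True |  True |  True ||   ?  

Row x=False, y=False, z=True, w=False: (z ∨ x ∨ w) = True, ¬((y ⊕ (y ⊕ y)) ∨ y ∨ w) = True, ((z ∨ x ∨ w) ∧ ¬((y ⊕ (y ⊕ y)) ∨ y ∨ w)) = True, so the formula = False.
Row x=False, y=True, z=False, w=True: (z ∨ x ∨ w) = True, ¬((y ⊕ (y ⊕ y)) ∨ y ∨ w) = False, ((z ∨ x ∨ w) ∧ ¬((y ⊕ (y ⊕ y)) ∨ y ∨ w)) = False, so the formula = True.
Row x=False, y=True, z=True, w=True: (z ∨ x ∨ w) = True, ¬((y ⊕ (y ⊕ y)) ∨ y ∨ w) = False, ((z ∨ x ∨ w) ∧ ¬((y ⊕ (y ⊕ y)) ∨ y ∨ w)) = False, so the formula = True.
Row x=True, y=False, z=True, w=True: (z ∨ x ∨ w) = True, ¬((y ⊕ (y ⊕ y)) ∨ y ∨ w) = False, ((z ∨ x ∨ w) ∧ ¬((y ⊕ (y ⊕ y)) ∨ y ∨ w)) = False, so the formula = True.
Row x=True, y=True, z=True, w=True: (z ∨ x ∨ w) = True, ¬((y ⊕ (y ⊕ y)) ∨ y ∨ w) = False, ((z ∨ x ∨ w) ∧ ¬((y ⊕ (y ⊕ y)) ∨ y ∨ w)) = False, so the formula = True.

False, True, True, True, True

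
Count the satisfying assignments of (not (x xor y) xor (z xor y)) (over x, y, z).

4

x  y  z  |  (x xor y)  not (x xor y)  (z xor y)  (not (x xor y) xor (z xor y))
0  0  0  |      0            1            0                    1              
0  0  1  |      0            1            1                    0              
0  1  0  |      1            0            1                    1              
0  1  1  |      1            0            0                    0              
1  0  0  |      1            0            0                    0              
1  0  1  |      1            0            1                    1              
1  1  0  |      0            1            1                    0              
1  1  1  |      0            1            0                    1              
The formula is true on 4 of the 8 rows.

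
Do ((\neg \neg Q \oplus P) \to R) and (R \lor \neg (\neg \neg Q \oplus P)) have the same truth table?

P | Q | R | φ | ψ
- | - | - | - | -
0 | 0 | 0 | 1 | 1
0 | 0 | 1 | 1 | 1
0 | 1 | 0 | 0 | 0
0 | 1 | 1 | 1 | 1
1 | 0 | 0 | 0 | 0
1 | 0 | 1 | 1 | 1
1 | 1 | 0 | 1 | 1
1 | 1 | 1 | 1 | 1
The columns for φ and ψ agree on every row, so they are logically equivalent.

equivalent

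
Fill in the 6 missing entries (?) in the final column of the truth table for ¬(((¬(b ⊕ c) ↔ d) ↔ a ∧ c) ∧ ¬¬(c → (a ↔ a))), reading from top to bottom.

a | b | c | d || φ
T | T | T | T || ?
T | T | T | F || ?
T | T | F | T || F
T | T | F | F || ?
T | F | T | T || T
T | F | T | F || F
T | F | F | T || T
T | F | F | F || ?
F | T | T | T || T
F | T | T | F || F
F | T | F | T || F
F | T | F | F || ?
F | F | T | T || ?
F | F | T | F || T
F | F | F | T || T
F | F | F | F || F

F, T, T, F, T, F

Row a=T, b=T, c=T, d=T: ((¬(b ⊕ c) ↔ d) ↔ a ∧ c) = T, ¬¬(c → (a ↔ a)) = T, (((¬(b ⊕ c) ↔ d) ↔ a ∧ c) ∧ ¬¬(c → (a ↔ a))) = T, so the formula = F.
Row a=T, b=T, c=T, d=F: ((¬(b ⊕ c) ↔ d) ↔ a ∧ c) = F, ¬¬(c → (a ↔ a)) = T, (((¬(b ⊕ c) ↔ d) ↔ a ∧ c) ∧ ¬¬(c → (a ↔ a))) = F, so the formula = T.
Row a=T, b=T, c=F, d=F: ((¬(b ⊕ c) ↔ d) ↔ a ∧ c) = F, ¬¬(c → (a ↔ a)) = T, (((¬(b ⊕ c) ↔ d) ↔ a ∧ c) ∧ ¬¬(c → (a ↔ a))) = F, so the formula = T.
Row a=T, b=F, c=F, d=F: ((¬(b ⊕ c) ↔ d) ↔ a ∧ c) = T, ¬¬(c → (a ↔ a)) = T, (((¬(b ⊕ c) ↔ d) ↔ a ∧ c) ∧ ¬¬(c → (a ↔ a))) = T, so the formula = F.
Row a=F, b=T, c=F, d=F: ((¬(b ⊕ c) ↔ d) ↔ a ∧ c) = F, ¬¬(c → (a ↔ a)) = T, (((¬(b ⊕ c) ↔ d) ↔ a ∧ c) ∧ ¬¬(c → (a ↔ a))) = F, so the formula = T.
Row a=F, b=F, c=T, d=T: ((¬(b ⊕ c) ↔ d) ↔ a ∧ c) = T, ¬¬(c → (a ↔ a)) = T, (((¬(b ⊕ c) ↔ d) ↔ a ∧ c) ∧ ¬¬(c → (a ↔ a))) = T, so the formula = F.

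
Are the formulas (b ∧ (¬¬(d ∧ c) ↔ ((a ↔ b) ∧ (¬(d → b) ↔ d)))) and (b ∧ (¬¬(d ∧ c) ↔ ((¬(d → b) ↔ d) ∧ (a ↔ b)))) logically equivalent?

equivalent

  a   |   b   |   c   |   d   ||   φ   |   ψ  
False | False | False | False || False | False
False | False | False |  True || False | False
False | False |  True | False || False | False
False | False |  True |  True || False | False
False |  True | False | False ||  True |  True
False |  True | False |  True ||  True |  True
False |  True |  True | False ||  True |  True
False |  True |  True |  True || False | False
 True | False | False | False || False | False
 True | False | False |  True || False | False
 True | False |  True | False || False | False
 True | False |  True |  True || False | False
 True |  True | False | False || False | False
 True |  True | False |  True ||  True |  True
 True |  True |  True | False || False | False
 True |  True |  True |  True || False | False
The columns for φ and ψ agree on every row, so they are logically equivalent.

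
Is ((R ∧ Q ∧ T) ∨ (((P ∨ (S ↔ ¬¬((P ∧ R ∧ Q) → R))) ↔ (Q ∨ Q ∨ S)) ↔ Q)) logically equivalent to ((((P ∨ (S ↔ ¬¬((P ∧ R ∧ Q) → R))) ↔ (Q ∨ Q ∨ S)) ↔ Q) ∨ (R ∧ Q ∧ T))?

P  Q  R  S  T  |  φ  ψ
T  T  T  T  T  |  T  T
T  T  T  T  F  |  T  T
T  T  T  F  T  |  T  T
T  T  T  F  F  |  T  T
T  T  F  T  T  |  T  T
T  T  F  T  F  |  T  T
T  T  F  F  T  |  T  T
T  T  F  F  F  |  T  T
T  F  T  T  T  |  F  F
T  F  T  T  F  |  F  F
T  F  T  F  T  |  T  T
T  F  T  F  F  |  T  T
T  F  F  T  T  |  F  F
T  F  F  T  F  |  F  F
T  F  F  F  T  |  T  T
T  F  F  F  F  |  T  T
F  T  T  T  T  |  T  T
F  T  T  T  F  |  T  T
F  T  T  F  T  |  T  T
F  T  T  F  F  |  F  F
F  T  F  T  T  |  T  T
F  T  F  T  F  |  T  T
F  T  F  F  T  |  F  F
F  T  F  F  F  |  F  F
F  F  T  T  T  |  F  F
F  F  T  T  F  |  F  F
F  F  T  F  T  |  F  F
F  F  T  F  F  |  F  F
F  F  F  T  T  |  F  F
F  F  F  T  F  |  F  F
F  F  F  F  T  |  F  F
F  F  F  F  F  |  F  F
The columns for φ and ψ agree on every row, so they are logically equivalent.

equivalent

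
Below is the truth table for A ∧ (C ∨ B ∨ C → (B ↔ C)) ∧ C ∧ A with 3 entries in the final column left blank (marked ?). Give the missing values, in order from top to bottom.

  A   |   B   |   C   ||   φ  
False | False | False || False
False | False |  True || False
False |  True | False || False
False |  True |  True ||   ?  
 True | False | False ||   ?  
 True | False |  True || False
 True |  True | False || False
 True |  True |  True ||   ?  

Row A=False, B=True, C=True: (C ∨ B ∨ C → (B ↔ C)) = True, so the formula = False.
Row A=True, B=False, C=False: (C ∨ B ∨ C → (B ↔ C)) = True, so the formula = False.
Row A=True, B=True, C=True: (C ∨ B ∨ C → (B ↔ C)) = True, so the formula = True.

False, False, True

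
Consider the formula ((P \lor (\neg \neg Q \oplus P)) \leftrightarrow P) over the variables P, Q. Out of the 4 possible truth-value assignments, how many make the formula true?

3

P | Q || \neg Q | \neg \neg Q | (\neg \neg Q \oplus P) | φ
0 | 0 ||   1    |      0      |           0            | 1
0 | 1 ||   0    |      1      |           1            | 0
1 | 0 ||   1    |      0      |           1            | 1
1 | 1 ||   0    |      1      |           0            | 1
The formula is true on 3 of the 4 rows.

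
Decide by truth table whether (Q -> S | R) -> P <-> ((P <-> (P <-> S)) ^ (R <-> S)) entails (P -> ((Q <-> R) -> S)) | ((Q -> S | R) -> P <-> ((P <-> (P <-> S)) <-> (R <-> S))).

P | Q | R | S || φ | ψ
F | F | F | F || F | T
F | F | F | T || F | T
F | F | T | F || T | T
F | F | T | T || T | T
F | T | F | F || T | T
F | T | F | T || F | T
F | T | T | F || T | T
F | T | T | T || T | T
T | F | F | F || T | F
T | F | F | T || T | T
T | F | T | F || F | T
T | F | T | T || F | T
T | T | F | F || T | T
T | T | F | T || T | T
T | T | T | F || F | T
T | T | T | T || F | T
At P=T, Q=F, R=F, S=F we have φ true but ψ false, so φ does not entail ψ.

no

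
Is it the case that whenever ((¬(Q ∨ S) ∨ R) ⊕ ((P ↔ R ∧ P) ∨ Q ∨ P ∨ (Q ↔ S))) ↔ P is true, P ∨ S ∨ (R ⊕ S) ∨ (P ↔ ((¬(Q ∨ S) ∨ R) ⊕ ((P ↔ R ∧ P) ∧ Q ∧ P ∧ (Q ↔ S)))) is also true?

P | Q | R | S | φ | ψ
- | - | - | - | - | -
0 | 0 | 0 | 0 | 1 | 0
0 | 0 | 0 | 1 | 0 | 1
0 | 0 | 1 | 0 | 1 | 1
0 | 0 | 1 | 1 | 1 | 1
0 | 1 | 0 | 0 | 0 | 1
0 | 1 | 0 | 1 | 0 | 1
0 | 1 | 1 | 0 | 1 | 1
0 | 1 | 1 | 1 | 1 | 1
1 | 0 | 0 | 0 | 0 | 1
1 | 0 | 0 | 1 | 1 | 1
1 | 0 | 1 | 0 | 0 | 1
1 | 0 | 1 | 1 | 0 | 1
1 | 1 | 0 | 0 | 1 | 1
1 | 1 | 0 | 1 | 1 | 1
1 | 1 | 1 | 0 | 0 | 1
1 | 1 | 1 | 1 | 0 | 1
At P=0, Q=0, R=0, S=0 we have φ true but ψ false, so φ does not entail ψ.

no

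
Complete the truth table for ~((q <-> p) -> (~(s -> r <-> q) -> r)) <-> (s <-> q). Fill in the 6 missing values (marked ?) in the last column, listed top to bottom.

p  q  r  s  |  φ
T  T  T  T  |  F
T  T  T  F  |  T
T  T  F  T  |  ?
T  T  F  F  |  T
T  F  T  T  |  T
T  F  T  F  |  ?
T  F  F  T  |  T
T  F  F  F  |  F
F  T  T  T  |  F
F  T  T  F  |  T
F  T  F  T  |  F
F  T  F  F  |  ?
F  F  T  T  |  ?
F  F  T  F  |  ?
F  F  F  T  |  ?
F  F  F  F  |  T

T, F, T, T, F, T

Row p=T, q=T, r=F, s=T: ~((q <-> p) -> (~(s -> r <-> q) -> r)) = T, (s <-> q) = T, so the formula = T.
Row p=T, q=F, r=T, s=F: ~((q <-> p) -> (~(s -> r <-> q) -> r)) = F, (s <-> q) = T, so the formula = F.
Row p=F, q=T, r=F, s=F: ~((q <-> p) -> (~(s -> r <-> q) -> r)) = F, (s <-> q) = F, so the formula = T.
Row p=F, q=F, r=T, s=T: ~((q <-> p) -> (~(s -> r <-> q) -> r)) = F, (s <-> q) = F, so the formula = T.
Row p=F, q=F, r=T, s=F: ~((q <-> p) -> (~(s -> r <-> q) -> r)) = F, (s <-> q) = T, so the formula = F.
Row p=F, q=F, r=F, s=T: ~((q <-> p) -> (~(s -> r <-> q) -> r)) = F, (s <-> q) = F, so the formula = T.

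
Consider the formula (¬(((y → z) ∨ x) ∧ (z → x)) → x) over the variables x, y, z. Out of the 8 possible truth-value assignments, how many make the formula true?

5

x  y  z  |  (y → z)  ((y → z) ∨ x)  (z → x)  (((y → z) ∨ x) ∧ (z → x))  ¬(((y → z) ∨ x) ∧ (z → x))  φ
T  T  T  |     T           T           T                 T                          F               T
T  T  F  |     F           T           T                 T                          F               T
T  F  T  |     T           T           T                 T                          F               T
T  F  F  |     T           T           T                 T                          F               T
F  T  T  |     T           T           F                 F                          T               F
F  T  F  |     F           F           T                 F                          T               F
F  F  T  |     T           T           F                 F                          T               F
F  F  F  |     T           T           T                 T                          F               T
The formula is true on 5 of the 8 rows.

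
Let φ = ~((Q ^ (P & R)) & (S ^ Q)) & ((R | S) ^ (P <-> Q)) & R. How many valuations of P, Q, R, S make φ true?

P | Q | R | S || φ
0 | 0 | 0 | 0 || 0
0 | 0 | 0 | 1 || 0
0 | 0 | 1 | 0 || 0
0 | 0 | 1 | 1 || 0
0 | 1 | 0 | 0 || 0
0 | 1 | 0 | 1 || 0
0 | 1 | 1 | 0 || 0
0 | 1 | 1 | 1 || 1
1 | 0 | 0 | 0 || 0
1 | 0 | 0 | 1 || 0
1 | 0 | 1 | 0 || 1
1 | 0 | 1 | 1 || 0
1 | 1 | 0 | 0 || 0
1 | 1 | 0 | 1 || 0
1 | 1 | 1 | 0 || 0
1 | 1 | 1 | 1 || 0
The formula is true on 2 of the 16 rows.

2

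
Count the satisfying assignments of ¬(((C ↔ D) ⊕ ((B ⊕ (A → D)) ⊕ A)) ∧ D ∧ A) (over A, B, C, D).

14

  A   |   B   |   C   |   D   || (C ↔ D) | (A → D) | (B ⊕ (A → D)) | ((B ⊕ (A → D)) ⊕ A) | (D ∧ A) |   φ  
False | False | False | False ||   True  |   True  |      True     |         True        |  False  |  True
False | False | False |  True ||  False  |   True  |      True     |         True        |  False  |  True
False | False |  True | False ||  False  |   True  |      True     |         True        |  False  |  True
False | False |  True |  True ||   True  |   True  |      True     |         True        |  False  |  True
False |  True | False | False ||   True  |   True  |     False     |        False        |  False  |  True
False |  True | False |  True ||  False  |   True  |     False     |        False        |  False  |  True
False |  True |  True | False ||  False  |   True  |     False     |        False        |  False  |  True
False |  True |  True |  True ||   True  |   True  |     False     |        False        |  False  |  True
 True | False | False | False ||   True  |  False  |     False     |         True        |  False  |  True
 True | False | False |  True ||  False  |   True  |      True     |        False        |   True  |  True
 True | False |  True | False ||  False  |  False  |     False     |         True        |  False  |  True
 True | False |  True |  True ||   True  |   True  |      True     |        False        |   True  | False
 True |  True | False | False ||   True  |  False  |      True     |        False        |  False  |  True
 True |  True | False |  True ||  False  |   True  |     False     |         True        |   True  | False
 True |  True |  True | False ||  False  |  False  |      True     |        False        |  False  |  True
 True |  True |  True |  True ||   True  |   True  |     False     |         True        |   True  |  True
The formula is true on 14 of the 16 rows.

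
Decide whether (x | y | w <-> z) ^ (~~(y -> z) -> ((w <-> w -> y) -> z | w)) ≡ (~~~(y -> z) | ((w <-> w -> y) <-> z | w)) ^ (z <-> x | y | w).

not equivalent

x | y | z | w || φ | ψ
T | T | T | T || F | F
T | T | T | F || F | T
T | T | F | T || T | T
T | T | F | F || T | T
T | F | T | T || F | T
T | F | T | F || F | T
T | F | F | T || T | F
T | F | F | F || T | T
F | T | T | T || F | F
F | T | T | F || F | T
F | T | F | T || T | T
F | T | F | F || T | T
F | F | T | T || F | T
F | F | T | F || T | F
F | F | F | T || T | F
F | F | F | F || F | F
The columns differ at x=T, y=T, z=T, w=F (φ=F, ψ=T), so they are not equivalent.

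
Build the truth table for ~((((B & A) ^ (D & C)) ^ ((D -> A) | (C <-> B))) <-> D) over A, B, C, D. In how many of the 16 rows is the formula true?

A | B | C | D | φ
- | - | - | - | -
T | T | T | T | F
T | T | T | F | F
T | T | F | T | T
T | T | F | F | F
T | F | T | T | T
T | F | T | F | T
T | F | F | T | F
T | F | F | F | T
F | T | T | T | T
F | T | T | F | T
F | T | F | T | T
F | T | F | F | T
F | F | T | T | F
F | F | T | F | T
F | F | F | T | F
F | F | F | F | T
The formula is true on 10 of the 16 rows.

10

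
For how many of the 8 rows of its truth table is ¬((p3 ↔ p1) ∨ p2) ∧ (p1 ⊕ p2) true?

p1  p2  p3  |  (¬((p3 ↔ p1) ∨ p2) ∧ (p1 ⊕ p2))
F   F   F   |                 F               
F   F   T   |                 F               
F   T   F   |                 F               
F   T   T   |                 F               
T   F   F   |                 T               
T   F   T   |                 F               
T   T   F   |                 F               
T   T   T   |                 F               
The formula is true on 1 of the 8 rows.

1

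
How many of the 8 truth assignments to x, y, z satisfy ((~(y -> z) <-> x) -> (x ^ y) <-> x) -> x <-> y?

x | y | z || φ
T | T | T || T
T | T | F || T
T | F | T || F
T | F | F || F
F | T | T || T
F | T | F || T
F | F | T || T
F | F | F || T
The formula is true on 6 of the 8 rows.

6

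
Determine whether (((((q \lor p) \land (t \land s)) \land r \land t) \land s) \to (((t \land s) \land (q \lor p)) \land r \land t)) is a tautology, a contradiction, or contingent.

p | q | r | s | t | φ
- | - | - | - | - | -
T | T | T | T | T | T
T | T | T | T | F | T
T | T | T | F | T | T
T | T | T | F | F | T
T | T | F | T | T | T
T | T | F | T | F | T
T | T | F | F | T | T
T | T | F | F | F | T
T | F | T | T | T | T
T | F | T | T | F | T
T | F | T | F | T | T
T | F | T | F | F | T
T | F | F | T | T | T
T | F | F | T | F | T
T | F | F | F | T | T
T | F | F | F | F | T
F | T | T | T | T | T
F | T | T | T | F | T
F | T | T | F | T | T
F | T | T | F | F | T
F | T | F | T | T | T
F | T | F | T | F | T
F | T | F | F | T | T
F | T | F | F | F | T
F | F | T | T | T | T
F | F | T | T | F | T
F | F | T | F | T | T
F | F | T | F | F | T
F | F | F | T | T | T
F | F | F | T | F | T
F | F | F | F | T | T
F | F | F | F | F | T
Every row is T, so the formula is a tautology.

tautology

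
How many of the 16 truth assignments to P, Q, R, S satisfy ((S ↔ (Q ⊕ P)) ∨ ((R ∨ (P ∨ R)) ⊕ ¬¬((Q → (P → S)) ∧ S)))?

  P   |   Q   |   R   |   S   ||   φ  
False | False | False | False ||  True
False | False | False |  True ||  True
False | False |  True | False ||  True
False | False |  True |  True || False
False |  True | False | False || False
False |  True | False |  True ||  True
False |  True |  True | False ||  True
False |  True |  True |  True ||  True
 True | False | False | False ||  True
 True | False | False |  True ||  True
 True | False |  True | False ||  True
 True | False |  True |  True ||  True
 True |  True | False | False ||  True
 True |  True | False |  True || False
 True |  True |  True | False ||  True
 True |  True |  True |  True || False
The formula is true on 12 of the 16 rows.

12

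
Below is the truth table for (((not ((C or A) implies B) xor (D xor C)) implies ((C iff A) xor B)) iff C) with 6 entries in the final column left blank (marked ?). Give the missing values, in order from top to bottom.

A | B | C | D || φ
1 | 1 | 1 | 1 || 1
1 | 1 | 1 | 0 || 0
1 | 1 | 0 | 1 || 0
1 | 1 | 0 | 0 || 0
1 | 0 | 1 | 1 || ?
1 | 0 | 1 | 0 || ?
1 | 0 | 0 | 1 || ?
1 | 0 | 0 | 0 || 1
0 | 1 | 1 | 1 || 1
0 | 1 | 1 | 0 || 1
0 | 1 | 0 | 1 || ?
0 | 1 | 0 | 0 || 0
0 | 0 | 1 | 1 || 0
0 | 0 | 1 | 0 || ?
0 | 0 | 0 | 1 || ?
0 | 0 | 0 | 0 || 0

1, 1, 0, 1, 1, 0

Row A=1, B=0, C=1, D=1: ((not ((C or A) implies B) xor (D xor C)) implies ((C iff A) xor B)) = 1, so the formula = 1.
Row A=1, B=0, C=1, D=0: ((not ((C or A) implies B) xor (D xor C)) implies ((C iff A) xor B)) = 1, so the formula = 1.
Row A=1, B=0, C=0, D=1: ((not ((C or A) implies B) xor (D xor C)) implies ((C iff A) xor B)) = 1, so the formula = 0.
Row A=0, B=1, C=0, D=1: ((not ((C or A) implies B) xor (D xor C)) implies ((C iff A) xor B)) = 0, so the formula = 1.
Row A=0, B=0, C=1, D=0: ((not ((C or A) implies B) xor (D xor C)) implies ((C iff A) xor B)) = 1, so the formula = 1.
Row A=0, B=0, C=0, D=1: ((not ((C or A) implies B) xor (D xor C)) implies ((C iff A) xor B)) = 1, so the formula = 0.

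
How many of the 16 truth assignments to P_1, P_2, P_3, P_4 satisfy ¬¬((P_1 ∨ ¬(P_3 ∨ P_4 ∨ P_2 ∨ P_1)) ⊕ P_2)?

P_1  P_2  P_3  P_4  |  φ
 T    T    T    T   |  F
 T    T    T    F   |  F
 T    T    F    T   |  F
 T    T    F    F   |  F
 T    F    T    T   |  T
 T    F    T    F   |  T
 T    F    F    T   |  T
 T    F    F    F   |  T
 F    T    T    T   |  T
 F    T    T    F   |  T
 F    T    F    T   |  T
 F    T    F    F   |  T
 F    F    T    T   |  F
 F    F    T    F   |  F
 F    F    F    T   |  F
 F    F    F    F   |  T
The formula is true on 9 of the 16 rows.

9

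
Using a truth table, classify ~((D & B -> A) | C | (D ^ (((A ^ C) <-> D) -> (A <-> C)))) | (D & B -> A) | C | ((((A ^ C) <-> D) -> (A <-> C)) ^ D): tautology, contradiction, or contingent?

A | B | C | D | (D & B) | ((D & B) -> A) | (A ^ C) | ((A ^ C) <-> D) | (A <-> C) | φ
- | - | - | - | ------- | -------------- | ------- | --------------- | --------- | -
T | T | T | T |    T    |       T        |    F    |        F        |     T     | T
T | T | T | F |    F    |       T        |    F    |        T        |     T     | T
T | T | F | T |    T    |       T        |    T    |        T        |     F     | T
T | T | F | F |    F    |       T        |    T    |        F        |     F     | T
T | F | T | T |    F    |       T        |    F    |        F        |     T     | T
T | F | T | F |    F    |       T        |    F    |        T        |     T     | T
T | F | F | T |    F    |       T        |    T    |        T        |     F     | T
T | F | F | F |    F    |       T        |    T    |        F        |     F     | T
F | T | T | T |    T    |       F        |    T    |        T        |     F     | T
F | T | T | F |    F    |       T        |    T    |        F        |     F     | T
F | T | F | T |    T    |       F        |    F    |        F        |     T     | T
F | T | F | F |    F    |       T        |    F    |        T        |     T     | T
F | F | T | T |    F    |       T        |    T    |        T        |     F     | T
F | F | T | F |    F    |       T        |    T    |        F        |     F     | T
F | F | F | T |    F    |       T        |    F    |        F        |     T     | T
F | F | F | F |    F    |       T        |    F    |        T        |     T     | T
Every row is T, so the formula is a tautology.

tautology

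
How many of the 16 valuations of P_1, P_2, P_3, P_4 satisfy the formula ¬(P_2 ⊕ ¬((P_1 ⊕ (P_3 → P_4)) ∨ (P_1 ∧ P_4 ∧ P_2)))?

6

P_1  P_2  P_3  P_4  |  (P_3 → P_4)  (P_1 ⊕ (P_3 → P_4))  (P_1 ∧ P_4 ∧ P_2)  φ
 F    F    F    F   |       T                T                   F          T
 F    F    F    T   |       T                T                   F          T
 F    F    T    F   |       F                F                   F          F
 F    F    T    T   |       T                T                   F          T
 F    T    F    F   |       T                T                   F          F
 F    T    F    T   |       T                T                   F          F
 F    T    T    F   |       F                F                   F          T
 F    T    T    T   |       T                T                   F          F
 T    F    F    F   |       T                F                   F          F
 T    F    F    T   |       T                F                   F          F
 T    F    T    F   |       F                T                   F          T
 T    F    T    T   |       T                F                   F          F
 T    T    F    F   |       T                F                   F          T
 T    T    F    T   |       T                F                   T          F
 T    T    T    F   |       F                T                   F          F
 T    T    T    T   |       T                F                   T          F
The formula is true on 6 of the 16 rows.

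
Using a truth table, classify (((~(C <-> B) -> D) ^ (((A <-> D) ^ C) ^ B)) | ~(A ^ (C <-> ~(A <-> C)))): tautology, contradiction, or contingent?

contingent

A | B | C | D || (C <-> B) | ~(C <-> B) | (~(C <-> B) -> D) | (A <-> D) | ((A <-> D) ^ C) | (((A <-> D) ^ C) ^ B) | (A <-> C) | ~(A <-> C) | (C <-> ~(A <-> C)) | (A ^ (C <-> ~(A <-> C))) | ~(A ^ (C <-> ~(A <-> C))) | φ
0 | 0 | 0 | 0 ||     1     |     0      |         1         |     1     |        1        |           1           |     1     |     0      |         1          |            1             |             0             | 0
0 | 0 | 0 | 1 ||     1     |     0      |         1         |     0     |        0        |           0           |     1     |     0      |         1          |            1             |             0             | 1
0 | 0 | 1 | 0 ||     0     |     1      |         0         |     1     |        0        |           0           |     0     |     1      |         1          |            1             |             0             | 0
0 | 0 | 1 | 1 ||     0     |     1      |         1         |     0     |        1        |           1           |     0     |     1      |         1          |            1             |             0             | 0
0 | 1 | 0 | 0 ||     0     |     1      |         0         |     1     |        1        |           0           |     1     |     0      |         1          |            1             |             0             | 0
0 | 1 | 0 | 1 ||     0     |     1      |         1         |     0     |        0        |           1           |     1     |     0      |         1          |            1             |             0             | 0
0 | 1 | 1 | 0 ||     1     |     0      |         1         |     1     |        0        |           1           |     0     |     1      |         1          |            1             |             0             | 0
0 | 1 | 1 | 1 ||     1     |     0      |         1         |     0     |        1        |           0           |     0     |     1      |         1          |            1             |             0             | 1
1 | 0 | 0 | 0 ||     1     |     0      |         1         |     0     |        0        |           0           |     0     |     1      |         0          |            1             |             0             | 1
1 | 0 | 0 | 1 ||     1     |     0      |         1         |     1     |        1        |           1           |     0     |     1      |         0          |            1             |             0             | 0
1 | 0 | 1 | 0 ||     0     |     1      |         0         |     0     |        1        |           1           |     1     |     0      |         0          |            1             |             0             | 1
1 | 0 | 1 | 1 ||     0     |     1      |         1         |     1     |        0        |           0           |     1     |     0      |         0          |            1             |             0             | 1
1 | 1 | 0 | 0 ||     0     |     1      |         0         |     0     |        0        |           1           |     0     |     1      |         0          |            1             |             0             | 1
1 | 1 | 0 | 1 ||     0     |     1      |         1         |     1     |        1        |           0           |     0     |     1      |         0          |            1             |             0             | 1
1 | 1 | 1 | 0 ||     1     |     0      |         1         |     0     |        1        |           0           |     1     |     0      |         0          |            1             |             0             | 1
1 | 1 | 1 | 1 ||     1     |     0      |         1         |     1     |        0        |           1           |     1     |     0      |         0          |            1             |             0             | 0
8 of 16 rows are 1, so the formula is contingent.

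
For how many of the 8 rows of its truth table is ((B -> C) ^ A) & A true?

A  B  C  |  (((B -> C) ^ A) & A)
T  T  T  |           F          
T  T  F  |           T          
T  F  T  |           F          
T  F  F  |           F          
F  T  T  |           F          
F  T  F  |           F          
F  F  T  |           F          
F  F  F  |           F          
The formula is true on 1 of the 8 rows.

1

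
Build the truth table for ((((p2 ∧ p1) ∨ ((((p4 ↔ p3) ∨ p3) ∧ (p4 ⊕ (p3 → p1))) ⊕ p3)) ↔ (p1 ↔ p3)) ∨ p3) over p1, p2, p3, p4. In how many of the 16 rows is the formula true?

11

p1 | p2 | p3 | p4 || φ
0  | 0  | 0  | 0  || 1
0  | 0  | 0  | 1  || 0
0  | 0  | 1  | 0  || 1
0  | 0  | 1  | 1  || 1
0  | 1  | 0  | 0  || 1
0  | 1  | 0  | 1  || 0
0  | 1  | 1  | 0  || 1
0  | 1  | 1  | 1  || 1
1  | 0  | 0  | 0  || 0
1  | 0  | 0  | 1  || 1
1  | 0  | 1  | 0  || 1
1  | 0  | 1  | 1  || 1
1  | 1  | 0  | 0  || 0
1  | 1  | 0  | 1  || 0
1  | 1  | 1  | 0  || 1
1  | 1  | 1  | 1  || 1
The formula is true on 11 of the 16 rows.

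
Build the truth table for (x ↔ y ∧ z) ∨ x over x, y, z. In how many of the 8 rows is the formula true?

7

x | y | z | ((x ↔ (y ∧ z)) ∨ x)
- | - | - | -------------------
0 | 0 | 0 |          1         
0 | 0 | 1 |          1         
0 | 1 | 0 |          1         
0 | 1 | 1 |          0         
1 | 0 | 0 |          1         
1 | 0 | 1 |          1         
1 | 1 | 0 |          1         
1 | 1 | 1 |          1         
The formula is true on 7 of the 8 rows.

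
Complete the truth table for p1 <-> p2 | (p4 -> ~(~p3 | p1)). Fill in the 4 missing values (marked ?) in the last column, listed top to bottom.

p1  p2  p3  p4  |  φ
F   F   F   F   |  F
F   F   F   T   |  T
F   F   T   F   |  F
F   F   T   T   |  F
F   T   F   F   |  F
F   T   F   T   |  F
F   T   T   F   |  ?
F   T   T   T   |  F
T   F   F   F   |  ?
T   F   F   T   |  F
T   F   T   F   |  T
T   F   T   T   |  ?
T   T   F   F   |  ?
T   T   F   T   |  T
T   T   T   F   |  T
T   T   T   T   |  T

F, T, F, T

Row p1=F, p2=T, p3=T, p4=F: (p2 | (p4 -> ~(~p3 | p1))) = T, so the formula = F.
Row p1=T, p2=F, p3=F, p4=F: (p2 | (p4 -> ~(~p3 | p1))) = T, so the formula = T.
Row p1=T, p2=F, p3=T, p4=T: (p2 | (p4 -> ~(~p3 | p1))) = F, so the formula = F.
Row p1=T, p2=T, p3=F, p4=F: (p2 | (p4 -> ~(~p3 | p1))) = T, so the formula = T.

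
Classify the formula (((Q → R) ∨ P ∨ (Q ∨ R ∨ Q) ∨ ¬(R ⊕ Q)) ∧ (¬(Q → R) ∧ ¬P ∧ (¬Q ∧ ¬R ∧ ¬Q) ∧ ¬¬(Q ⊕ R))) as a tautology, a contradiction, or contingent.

P  Q  R  |  (Q → R)  (Q ∨ R ∨ Q)  (R ⊕ Q)  ¬(R ⊕ Q)  ¬(Q → R)  ¬P  ¬Q  ¬R  (¬Q ∧ ¬R ∧ ¬Q)  (Q ⊕ R)  ¬(Q ⊕ R)  ¬¬(Q ⊕ R)  φ
F  F  F  |     T          F          F        T         F      T   T   T         T            F        T          F      F
F  F  T  |     T          T          T        F         F      T   T   F         F            T        F          T      F
F  T  F  |     F          T          T        F         T      T   F   T         F            T        F          T      F
F  T  T  |     T          T          F        T         F      T   F   F         F            F        T          F      F
T  F  F  |     T          F          F        T         F      F   T   T         T            F        T          F      F
T  F  T  |     T          T          T        F         F      F   T   F         F            T        F          T      F
T  T  F  |     F          T          T        F         T      F   F   T         F            T        F          T      F
T  T  T  |     T          T          F        T         F      F   F   F         F            F        T          F      F
Every row is F, so the formula is a contradiction.

contradiction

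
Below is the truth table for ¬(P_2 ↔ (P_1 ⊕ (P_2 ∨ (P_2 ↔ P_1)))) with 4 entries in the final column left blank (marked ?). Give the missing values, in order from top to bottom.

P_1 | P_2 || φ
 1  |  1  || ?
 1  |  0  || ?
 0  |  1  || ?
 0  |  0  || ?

1, 1, 0, 1

Row P_1=1, P_2=1: (P_1 ⊕ (P_2 ∨ (P_2 ↔ P_1))) = 0, (P_2 ↔ (P_1 ⊕ (P_2 ∨ (P_2 ↔ P_1)))) = 0, so the formula = 1.
Row P_1=1, P_2=0: (P_1 ⊕ (P_2 ∨ (P_2 ↔ P_1))) = 1, (P_2 ↔ (P_1 ⊕ (P_2 ∨ (P_2 ↔ P_1)))) = 0, so the formula = 1.
Row P_1=0, P_2=1: (P_1 ⊕ (P_2 ∨ (P_2 ↔ P_1))) = 1, (P_2 ↔ (P_1 ⊕ (P_2 ∨ (P_2 ↔ P_1)))) = 1, so the formula = 0.
Row P_1=0, P_2=0: (P_1 ⊕ (P_2 ∨ (P_2 ↔ P_1))) = 1, (P_2 ↔ (P_1 ⊕ (P_2 ∨ (P_2 ↔ P_1)))) = 0, so the formula = 1.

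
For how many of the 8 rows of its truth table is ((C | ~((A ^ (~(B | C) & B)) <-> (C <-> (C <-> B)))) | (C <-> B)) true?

A  B  C     (B | C)  ~(B | C)  (~(B | C) & B)  (A ^ (~(B | C) & B))  (C <-> B)  (C <-> (C <-> B))  φ
T  T  T        T        F            F                  T                T              T          T
T  T  F        T        F            F                  T                F              T          F
T  F  T        T        F            F                  T                F              F          T
T  F  F        F        T            F                  T                T              F          T
F  T  T        T        F            F                  F                T              T          T
F  T  F        T        F            F                  F                F              T          T
F  F  T        T        F            F                  F                F              F          T
F  F  F        F        T            F                  F                T              F          T
The formula is true on 7 of the 8 rows.

7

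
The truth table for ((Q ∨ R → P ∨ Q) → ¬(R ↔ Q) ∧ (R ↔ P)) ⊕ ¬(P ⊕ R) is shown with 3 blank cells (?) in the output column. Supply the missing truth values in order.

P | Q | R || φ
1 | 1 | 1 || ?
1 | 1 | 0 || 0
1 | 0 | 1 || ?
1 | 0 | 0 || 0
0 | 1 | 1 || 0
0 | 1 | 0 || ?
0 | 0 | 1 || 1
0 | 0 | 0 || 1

1, 0, 0

Row P=1, Q=1, R=1: ((Q ∨ R → P ∨ Q) → ¬(R ↔ Q) ∧ (R ↔ P)) = 0, ¬(P ⊕ R) = 1, so the formula = 1.
Row P=1, Q=0, R=1: ((Q ∨ R → P ∨ Q) → ¬(R ↔ Q) ∧ (R ↔ P)) = 1, ¬(P ⊕ R) = 1, so the formula = 0.
Row P=0, Q=1, R=0: ((Q ∨ R → P ∨ Q) → ¬(R ↔ Q) ∧ (R ↔ P)) = 1, ¬(P ⊕ R) = 1, so the formula = 0.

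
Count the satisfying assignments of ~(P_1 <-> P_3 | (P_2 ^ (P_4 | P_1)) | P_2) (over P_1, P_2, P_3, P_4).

P_1  P_2  P_3  P_4     (P_4 | P_1)  (P_2 ^ (P_4 | P_1))  φ
 T    T    T    T           T                F           F
 T    T    T    F           T                F           F
 T    T    F    T           T                F           F
 T    T    F    F           T                F           F
 T    F    T    T           T                T           F
 T    F    T    F           T                T           F
 T    F    F    T           T                T           F
 T    F    F    F           T                T           F
 F    T    T    T           T                F           T
 F    T    T    F           F                T           T
 F    T    F    T           T                F           T
 F    T    F    F           F                T           T
 F    F    T    T           T                T           T
 F    F    T    F           F                F           T
 F    F    F    T           T                T           T
 F    F    F    F           F                F           F
The formula is true on 7 of the 16 rows.

7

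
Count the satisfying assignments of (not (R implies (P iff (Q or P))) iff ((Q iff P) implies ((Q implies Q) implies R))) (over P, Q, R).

  P      Q      R    |  (Q or P)  (P iff (Q or P))  (R implies (P iff (Q or P)))  (Q iff P)  (Q implies Q)  ((Q implies Q) implies R)    φ  
 True   True   True  |    True          True                    True                 True         True                 True            False
 True   True  False  |    True          True                    True                 True         True                False             True
 True  False   True  |    True          True                    True                False         True                 True            False
 True  False  False  |    True          True                    True                False         True                False            False
False   True   True  |    True         False                   False                False         True                 True             True
False   True  False  |    True         False                    True                False         True                False            False
False  False   True  |   False          True                    True                 True         True                 True            False
False  False  False  |   False          True                    True                 True         True                False             True
The formula is true on 3 of the 8 rows.

3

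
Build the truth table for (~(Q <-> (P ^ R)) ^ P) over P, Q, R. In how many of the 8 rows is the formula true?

4

P | Q | R | (P ^ R) | (Q <-> (P ^ R)) | ~(Q <-> (P ^ R)) | (~(Q <-> (P ^ R)) ^ P)
- | - | - | ------- | --------------- | ---------------- | ----------------------
T | T | T |    F    |        F        |        T         |           F           
T | T | F |    T    |        T        |        F         |           T           
T | F | T |    F    |        T        |        F         |           T           
T | F | F |    T    |        F        |        T         |           F           
F | T | T |    T    |        T        |        F         |           F           
F | T | F |    F    |        F        |        T         |           T           
F | F | T |    T    |        F        |        T         |           T           
F | F | F |    F    |        T        |        F         |           F           
The formula is true on 4 of the 8 rows.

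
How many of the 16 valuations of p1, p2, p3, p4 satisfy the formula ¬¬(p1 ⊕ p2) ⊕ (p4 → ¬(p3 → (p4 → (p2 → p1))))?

7

p1 | p2 | p3 | p4 || φ
1  | 1  | 1  | 1  || 0
1  | 1  | 1  | 0  || 1
1  | 1  | 0  | 1  || 0
1  | 1  | 0  | 0  || 1
1  | 0  | 1  | 1  || 1
1  | 0  | 1  | 0  || 0
1  | 0  | 0  | 1  || 1
1  | 0  | 0  | 0  || 0
0  | 1  | 1  | 1  || 0
0  | 1  | 1  | 0  || 0
0  | 1  | 0  | 1  || 1
0  | 1  | 0  | 0  || 0
0  | 0  | 1  | 1  || 0
0  | 0  | 1  | 0  || 1
0  | 0  | 0  | 1  || 0
0  | 0  | 0  | 0  || 1
The formula is true on 7 of the 16 rows.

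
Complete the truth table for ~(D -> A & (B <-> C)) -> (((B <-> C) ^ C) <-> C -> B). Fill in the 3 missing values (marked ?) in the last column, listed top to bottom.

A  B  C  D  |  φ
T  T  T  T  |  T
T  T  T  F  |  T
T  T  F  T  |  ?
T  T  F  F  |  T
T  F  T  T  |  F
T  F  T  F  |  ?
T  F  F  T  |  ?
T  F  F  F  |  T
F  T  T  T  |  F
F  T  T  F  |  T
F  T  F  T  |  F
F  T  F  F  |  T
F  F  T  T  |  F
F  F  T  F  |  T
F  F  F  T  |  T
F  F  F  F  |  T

Row A=T, B=T, C=F, D=T: ~(D -> A & (B <-> C)) = T, (((B <-> C) ^ C) <-> C -> B) = F, so the formula = F.
Row A=T, B=F, C=T, D=F: ~(D -> A & (B <-> C)) = F, (((B <-> C) ^ C) <-> C -> B) = F, so the formula = T.
Row A=T, B=F, C=F, D=T: ~(D -> A & (B <-> C)) = F, (((B <-> C) ^ C) <-> C -> B) = T, so the formula = T.

F, T, T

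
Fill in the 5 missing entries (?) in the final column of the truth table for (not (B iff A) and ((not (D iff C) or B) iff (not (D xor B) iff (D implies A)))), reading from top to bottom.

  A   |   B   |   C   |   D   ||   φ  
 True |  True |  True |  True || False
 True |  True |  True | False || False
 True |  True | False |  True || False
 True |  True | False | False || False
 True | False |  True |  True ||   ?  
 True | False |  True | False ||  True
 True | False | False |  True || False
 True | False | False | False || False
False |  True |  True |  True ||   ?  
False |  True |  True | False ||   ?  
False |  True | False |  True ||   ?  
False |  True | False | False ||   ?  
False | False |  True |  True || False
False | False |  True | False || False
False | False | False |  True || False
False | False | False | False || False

Row A=True, B=False, C=True, D=True: not (B iff A) = True, ((not (D iff C) or B) iff (not (D xor B) iff (D implies A))) = True, so the formula = True.
Row A=False, B=True, C=True, D=True: not (B iff A) = True, ((not (D iff C) or B) iff (not (D xor B) iff (D implies A))) = False, so the formula = False.
Row A=False, B=True, C=True, D=False: not (B iff A) = True, ((not (D iff C) or B) iff (not (D xor B) iff (D implies A))) = False, so the formula = False.
Row A=False, B=True, C=False, D=True: not (B iff A) = True, ((not (D iff C) or B) iff (not (D xor B) iff (D implies A))) = False, so the formula = False.
Row A=False, B=True, C=False, D=False: not (B iff A) = True, ((not (D iff C) or B) iff (not (D xor B) iff (D implies A))) = False, so the formula = False.

True, False, False, False, False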